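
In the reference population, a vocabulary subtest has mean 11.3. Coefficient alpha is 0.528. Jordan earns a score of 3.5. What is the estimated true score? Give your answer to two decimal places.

T̂ = 0.528(3.5) + 0.472(11.3) = 1.8480 + 5.3336 = 7.182 → 7.18

7.18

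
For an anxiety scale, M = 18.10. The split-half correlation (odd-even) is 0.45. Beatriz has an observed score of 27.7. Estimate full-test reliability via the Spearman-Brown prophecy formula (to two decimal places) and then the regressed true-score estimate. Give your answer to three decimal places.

Spearman-Brown: ρ = 2r/(1 + r) = 2(0.45)/(1 + 0.45) = 0.900/1.45 = 0.6207 → 0.62
T̂ = ρX + (1 − ρ)μ
  = 0.62 × 27.7 + 0.38 × 18.10
  = 17.174 + 6.8780
  = 24.0520
  ≈ 24.052

24.052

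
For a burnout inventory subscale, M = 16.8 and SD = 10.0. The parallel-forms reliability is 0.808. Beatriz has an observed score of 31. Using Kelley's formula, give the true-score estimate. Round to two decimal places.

T̂ = 0.808(31) + 0.192(16.8) = 25.048 + 3.2256 = 28.274 → 28.27

28.27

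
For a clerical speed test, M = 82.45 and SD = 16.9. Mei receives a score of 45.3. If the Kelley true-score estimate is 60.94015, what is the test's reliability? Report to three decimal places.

0.579

T̂ = ρX + (1 − ρ)μ  ⇒  T̂ − μ = ρ(X − μ)
ρ = (T̂ − μ)/(X − μ) = (60.94015 − 82.45) / (45.3 − 82.45) = -21.50985 / -37.15 = 0.57900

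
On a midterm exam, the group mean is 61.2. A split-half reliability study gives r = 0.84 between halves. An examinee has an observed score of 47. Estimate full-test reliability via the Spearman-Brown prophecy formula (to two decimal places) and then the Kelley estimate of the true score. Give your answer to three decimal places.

48.278

Spearman-Brown: ρ = 2r/(1 + r) = 2(0.84)/(1 + 0.84) = 1.680/1.84 = 0.9130 → 0.91
Regress the observed score toward the mean by the unreliability: T̂ = 0.91·47 + 0.09·61.2 = 42.77 + 5.508 = 48.2780.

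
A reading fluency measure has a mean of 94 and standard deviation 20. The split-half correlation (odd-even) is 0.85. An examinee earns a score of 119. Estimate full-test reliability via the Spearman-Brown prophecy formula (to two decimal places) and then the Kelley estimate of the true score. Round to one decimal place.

Spearman-Brown: ρ = 2r/(1 + r) = 2(0.85)/(1 + 0.85) = 1.700/1.85 = 0.9189 → 0.92
T̂ = ρX + (1 − ρ)μ
  = 0.92 × 119 + 0.08 × 94
  = 109.48 + 7.52
  = 117.00
  ≈ 117.0

117.0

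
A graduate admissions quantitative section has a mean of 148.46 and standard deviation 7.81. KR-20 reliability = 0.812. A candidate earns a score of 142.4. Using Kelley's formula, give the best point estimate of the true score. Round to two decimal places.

143.54

T̂ = ρX + (1 − ρ)μ
  = 0.812 × 142.4 + 0.188 × 148.46
  = 115.6288 + 27.91048
  = 143.539
  ≈ 143.54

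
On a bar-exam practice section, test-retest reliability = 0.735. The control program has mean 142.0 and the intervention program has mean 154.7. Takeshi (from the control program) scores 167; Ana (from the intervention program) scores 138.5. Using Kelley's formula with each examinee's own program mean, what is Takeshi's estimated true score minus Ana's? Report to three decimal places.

T̂_Takeshi = 0.735(167) + 0.265(142.0) = 160.37500
T̂_Ana = 0.735(138.5) + 0.265(154.7) = 142.79300
Difference = 160.37500 − 142.79300 = 17.58200

17.582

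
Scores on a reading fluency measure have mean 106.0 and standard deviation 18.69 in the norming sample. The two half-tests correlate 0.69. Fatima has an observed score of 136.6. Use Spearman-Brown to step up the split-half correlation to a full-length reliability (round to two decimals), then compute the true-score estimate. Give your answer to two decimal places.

Spearman-Brown: ρ = 2r/(1 + r) = 2(0.69)/(1 + 0.69) = 1.380/1.69 = 0.8166 → 0.82
Regress the observed score toward the mean by the unreliability: T̂ = 0.82·136.6 + 0.18·106.0 = 112.012 + 19.080 = 131.092.

131.09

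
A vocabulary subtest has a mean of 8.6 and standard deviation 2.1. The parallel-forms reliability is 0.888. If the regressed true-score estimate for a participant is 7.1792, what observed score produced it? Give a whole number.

7

T̂ = ρX + (1 − ρ)μ  ⇒  X = (T̂ − (1 − ρ)μ) / ρ
X = (7.1792 − 0.112 × 8.6) / 0.888 = (7.1792 − 0.9632) / 0.888 = 6.2160 / 0.888 = 7.00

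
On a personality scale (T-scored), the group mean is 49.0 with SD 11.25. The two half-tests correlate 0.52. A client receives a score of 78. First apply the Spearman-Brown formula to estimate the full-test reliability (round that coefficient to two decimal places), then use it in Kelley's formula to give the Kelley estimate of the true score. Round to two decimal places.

68.72

Spearman-Brown: ρ = 2r/(1 + r) = 2(0.52)/(1 + 0.52) = 1.040/1.52 = 0.6842 → 0.68
Kelley's formula gives T̂ = 0.68·78 + 0.32·49.0 = 53.04 + 15.680 = 68.720.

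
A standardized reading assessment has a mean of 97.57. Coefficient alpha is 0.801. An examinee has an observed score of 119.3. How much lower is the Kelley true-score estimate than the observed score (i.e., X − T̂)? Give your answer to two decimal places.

T̂ = ρX + (1 − ρ)μ
  = 0.801 × 119.3 + 0.199 × 97.57
  = 95.5593 + 19.41643
  = 114.9757
  ≈ 114.976
X − T̂ = 119.3 − 114.976 = 4.324 → 4.32

4.32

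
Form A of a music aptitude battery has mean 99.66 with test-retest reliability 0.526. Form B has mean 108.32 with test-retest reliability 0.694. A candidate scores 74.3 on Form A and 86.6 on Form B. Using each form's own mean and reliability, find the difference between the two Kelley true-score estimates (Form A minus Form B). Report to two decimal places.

T̂_A = 0.526(74.3) + 0.474(99.66) = 86.3206
T̂_B = 0.694(86.6) + 0.306(108.32) = 93.2463
T̂_A − T̂_B = -6.9257

-6.93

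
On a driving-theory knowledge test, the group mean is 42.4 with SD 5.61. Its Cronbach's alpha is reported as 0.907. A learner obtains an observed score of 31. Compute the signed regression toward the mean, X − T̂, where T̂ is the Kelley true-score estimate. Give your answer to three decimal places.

T̂ = ρX + (1 − ρ)μ
  = 0.907 × 31 + 0.093 × 42.4
  = 28.117 + 3.9432
  = 32.06020
  ≈ 32.0602
X − T̂ = 31 − 32.0602 = -1.0602 → -1.060

-1.060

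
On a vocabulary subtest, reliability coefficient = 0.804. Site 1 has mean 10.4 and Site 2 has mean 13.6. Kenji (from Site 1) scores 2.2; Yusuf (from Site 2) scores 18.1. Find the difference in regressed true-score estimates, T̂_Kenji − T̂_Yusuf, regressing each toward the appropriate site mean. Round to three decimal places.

T̂_Kenji = 0.804(2.2) + 0.196(10.4) = 3.80720
T̂_Yusuf = 0.804(18.1) + 0.196(13.6) = 17.21800
Difference = 3.80720 − 17.21800 = -13.41080

-13.411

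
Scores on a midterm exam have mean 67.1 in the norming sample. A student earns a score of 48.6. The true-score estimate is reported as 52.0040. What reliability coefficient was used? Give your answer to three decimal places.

0.816

T̂ = ρX + (1 − ρ)μ  ⇒  T̂ − μ = ρ(X − μ)
ρ = (T̂ − μ)/(X − μ) = (52.0040 − 67.1) / (48.6 − 67.1) = -15.0960 / -18.5 = 0.81600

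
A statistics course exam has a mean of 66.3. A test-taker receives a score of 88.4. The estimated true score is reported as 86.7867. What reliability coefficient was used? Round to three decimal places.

T̂ = ρX + (1 − ρ)μ  ⇒  T̂ − μ = ρ(X − μ)
ρ = (T̂ − μ)/(X − μ) = (86.7867 − 66.3) / (88.4 − 66.3) = 20.4867 / 22.1 = 0.92700

0.927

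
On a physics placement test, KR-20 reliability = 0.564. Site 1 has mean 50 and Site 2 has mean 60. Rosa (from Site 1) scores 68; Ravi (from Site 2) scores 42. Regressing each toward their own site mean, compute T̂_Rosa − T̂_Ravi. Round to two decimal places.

T̂_Rosa = 0.564(68) + 0.436(50) = 60.1520
T̂_Ravi = 0.564(42) + 0.436(60) = 49.8480
Difference = 60.1520 − 49.8480 = 10.3040

10.30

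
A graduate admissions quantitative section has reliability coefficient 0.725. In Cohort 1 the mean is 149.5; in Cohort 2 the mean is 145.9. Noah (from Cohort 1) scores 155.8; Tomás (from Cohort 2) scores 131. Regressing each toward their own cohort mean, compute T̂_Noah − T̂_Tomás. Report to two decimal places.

T̂_Noah = 0.725(155.8) + 0.275(149.5) = 154.0675
T̂_Tomás = 0.725(131) + 0.275(145.9) = 135.0975
Difference = 154.0675 − 135.0975 = 18.9700

18.97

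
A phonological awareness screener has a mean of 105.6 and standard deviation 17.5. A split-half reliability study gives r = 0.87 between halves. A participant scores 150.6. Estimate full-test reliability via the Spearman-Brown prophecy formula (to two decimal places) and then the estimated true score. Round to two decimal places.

147.45

Spearman-Brown: ρ = 2r/(1 + r) = 2(0.87)/(1 + 0.87) = 1.740/1.87 = 0.9305 → 0.93
Kelley's formula gives T̂ = 0.93·150.6 + 0.07·105.6 = 140.058 + 7.392 = 147.450.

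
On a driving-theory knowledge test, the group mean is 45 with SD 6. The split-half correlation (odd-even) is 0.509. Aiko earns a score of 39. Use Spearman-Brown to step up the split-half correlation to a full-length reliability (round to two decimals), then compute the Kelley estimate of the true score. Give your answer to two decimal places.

40.98

Spearman-Brown: ρ = 2r/(1 + r) = 2(0.509)/(1 + 0.509) = 1.0180/1.509 = 0.6746 → 0.67
Weight the observed score by reliability and the mean by (1 − reliability): T̂ = 0.67·39 + 0.33·45 = 26.13 + 14.85 = 40.980.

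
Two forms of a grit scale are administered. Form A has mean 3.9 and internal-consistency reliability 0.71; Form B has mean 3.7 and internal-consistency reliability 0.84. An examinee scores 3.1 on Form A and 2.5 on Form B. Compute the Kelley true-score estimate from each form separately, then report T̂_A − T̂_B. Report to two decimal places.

0.64

T̂_A = 0.71(3.1) + 0.29(3.9) = 3.3320
T̂_B = 0.84(2.5) + 0.16(3.7) = 2.6920
T̂_A − T̂_B = 0.6400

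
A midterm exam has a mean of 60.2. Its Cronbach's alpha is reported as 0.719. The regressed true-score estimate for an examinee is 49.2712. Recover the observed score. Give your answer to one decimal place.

T̂ = ρX + (1 − ρ)μ  ⇒  X = (T̂ − (1 − ρ)μ) / ρ
X = (49.2712 − 0.281 × 60.2) / 0.719 = (49.2712 − 16.9162) / 0.719 = 32.3550 / 0.719 = 45.000

45.0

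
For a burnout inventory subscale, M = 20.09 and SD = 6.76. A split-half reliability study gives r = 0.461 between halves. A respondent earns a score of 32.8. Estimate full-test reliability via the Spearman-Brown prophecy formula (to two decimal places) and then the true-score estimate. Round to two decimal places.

Spearman-Brown: ρ = 2r/(1 + r) = 2(0.461)/(1 + 0.461) = 0.9220/1.461 = 0.6311 → 0.63
T̂ = 0.63(32.8) + 0.37(20.09) = 20.664 + 7.4333 = 28.097 → 28.10

28.10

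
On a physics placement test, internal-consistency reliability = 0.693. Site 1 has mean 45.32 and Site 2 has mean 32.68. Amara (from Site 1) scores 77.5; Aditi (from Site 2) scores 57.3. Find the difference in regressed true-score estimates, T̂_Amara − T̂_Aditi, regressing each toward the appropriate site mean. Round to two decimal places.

17.88

T̂_Amara = 0.693(77.5) + 0.307(45.32) = 67.6207
T̂_Aditi = 0.693(57.3) + 0.307(32.68) = 49.7417
Difference = 67.6207 − 49.7417 = 17.8791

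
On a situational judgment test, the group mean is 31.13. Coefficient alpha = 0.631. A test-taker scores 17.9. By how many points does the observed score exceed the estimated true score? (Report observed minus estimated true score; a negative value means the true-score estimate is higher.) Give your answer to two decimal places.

-4.88

Kelley's formula gives T̂ = 0.631·17.9 + 0.369·31.13 = 11.2949 + 11.48697 = 22.7819.
X − T̂ = 17.9 − 22.782 = -4.882 → -4.88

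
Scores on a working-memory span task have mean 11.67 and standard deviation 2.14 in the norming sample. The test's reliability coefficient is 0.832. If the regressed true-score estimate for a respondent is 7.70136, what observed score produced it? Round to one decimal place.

6.9

T̂ = ρX + (1 − ρ)μ  ⇒  X = (T̂ − (1 − ρ)μ) / ρ
X = (7.70136 − 0.168 × 11.67) / 0.832 = (7.70136 − 1.96056) / 0.832 = 5.74080 / 0.832 = 6.900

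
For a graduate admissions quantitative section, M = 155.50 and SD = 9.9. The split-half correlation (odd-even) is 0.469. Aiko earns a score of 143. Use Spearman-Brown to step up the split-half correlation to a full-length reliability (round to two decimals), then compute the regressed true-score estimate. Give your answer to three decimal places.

147.500

Spearman-Brown: ρ = 2r/(1 + r) = 2(0.469)/(1 + 0.469) = 0.9380/1.469 = 0.6385 → 0.64
Weight the observed score by reliability and the mean by (1 − reliability): T̂ = 0.64·143 + 0.36·155.50 = 91.52 + 55.9800 = 147.5000.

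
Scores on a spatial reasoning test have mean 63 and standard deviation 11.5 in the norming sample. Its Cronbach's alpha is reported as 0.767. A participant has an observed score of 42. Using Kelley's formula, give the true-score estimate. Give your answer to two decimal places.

46.89

Kelley's formula gives T̂ = 0.767·42 + 0.233·63 = 32.214 + 14.679 = 46.893.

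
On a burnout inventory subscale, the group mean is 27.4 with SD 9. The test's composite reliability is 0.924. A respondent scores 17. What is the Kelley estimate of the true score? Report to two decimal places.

17.79

Weight the observed score by reliability and the mean by (1 − reliability): T̂ = 0.924·17 + 0.076·27.4 = 15.708 + 2.0824 = 17.790.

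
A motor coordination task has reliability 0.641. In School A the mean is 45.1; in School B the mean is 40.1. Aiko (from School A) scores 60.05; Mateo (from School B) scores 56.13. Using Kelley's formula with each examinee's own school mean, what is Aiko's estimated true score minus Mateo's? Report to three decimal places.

T̂_Aiko = 0.641(60.05) + 0.359(45.1) = 54.68295
T̂_Mateo = 0.641(56.13) + 0.359(40.1) = 50.37523
Difference = 54.68295 − 50.37523 = 4.30772

4.308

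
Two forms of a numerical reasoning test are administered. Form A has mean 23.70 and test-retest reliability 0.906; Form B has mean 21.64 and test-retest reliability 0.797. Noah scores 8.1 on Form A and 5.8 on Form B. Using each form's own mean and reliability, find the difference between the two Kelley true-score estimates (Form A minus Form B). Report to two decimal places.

0.55

T̂_A = 0.906(8.1) + 0.094(23.70) = 9.5664
T̂_B = 0.797(5.8) + 0.203(21.64) = 9.0155
T̂_A − T̂_B = 0.5509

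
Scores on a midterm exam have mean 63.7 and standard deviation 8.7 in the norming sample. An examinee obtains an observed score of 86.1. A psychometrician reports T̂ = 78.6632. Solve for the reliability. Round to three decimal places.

T̂ = ρX + (1 − ρ)μ  ⇒  T̂ − μ = ρ(X − μ)
ρ = (T̂ − μ)/(X − μ) = (78.6632 − 63.7) / (86.1 − 63.7) = 14.9632 / 22.4 = 0.66800

0.668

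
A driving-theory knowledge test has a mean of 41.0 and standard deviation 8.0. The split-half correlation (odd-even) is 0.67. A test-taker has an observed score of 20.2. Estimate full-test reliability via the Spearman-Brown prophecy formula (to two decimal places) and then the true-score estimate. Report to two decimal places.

24.36

Spearman-Brown: ρ = 2r/(1 + r) = 2(0.67)/(1 + 0.67) = 1.340/1.67 = 0.8024 → 0.80
T̂ = 0.80(20.2) + 0.20(41.0) = 16.160 + 8.200 = 24.360 → 24.36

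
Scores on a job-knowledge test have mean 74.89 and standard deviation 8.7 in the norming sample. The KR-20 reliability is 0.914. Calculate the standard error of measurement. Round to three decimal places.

2.551

SEM = SD · √(1 − ρ) = 8.7 × √0.086 = 8.7 × 0.2933 = 2.5513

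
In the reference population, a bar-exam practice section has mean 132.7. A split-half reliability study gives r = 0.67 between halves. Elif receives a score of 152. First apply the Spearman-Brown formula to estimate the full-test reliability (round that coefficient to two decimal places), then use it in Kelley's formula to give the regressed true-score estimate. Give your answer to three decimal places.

Spearman-Brown: ρ = 2r/(1 + r) = 2(0.67)/(1 + 0.67) = 1.340/1.67 = 0.8024 → 0.80
Regress the observed score toward the mean by the unreliability: T̂ = 0.80·152 + 0.20·132.7 = 121.60 + 26.540 = 148.1400.

148.140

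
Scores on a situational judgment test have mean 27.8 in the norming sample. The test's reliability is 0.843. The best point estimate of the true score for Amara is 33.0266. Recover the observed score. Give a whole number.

T̂ = ρX + (1 − ρ)μ  ⇒  X = (T̂ − (1 − ρ)μ) / ρ
X = (33.0266 − 0.157 × 27.8) / 0.843 = (33.0266 − 4.3646) / 0.843 = 28.6620 / 0.843 = 34.00

34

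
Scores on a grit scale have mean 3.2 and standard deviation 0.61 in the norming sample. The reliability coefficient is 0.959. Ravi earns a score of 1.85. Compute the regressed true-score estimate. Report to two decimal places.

Regress the observed score toward the mean by the unreliability: T̂ = 0.959·1.85 + 0.041·3.2 = 1.77415 + 0.1312 = 1.905.

1.91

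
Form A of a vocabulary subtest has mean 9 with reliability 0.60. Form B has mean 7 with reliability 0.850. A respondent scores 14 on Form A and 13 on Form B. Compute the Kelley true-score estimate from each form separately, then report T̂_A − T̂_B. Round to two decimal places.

-0.10

T̂_A = 0.60(14) + 0.40(9) = 12.0000
T̂_B = 0.850(13) + 0.150(7) = 12.1000
T̂_A − T̂_B = -0.1000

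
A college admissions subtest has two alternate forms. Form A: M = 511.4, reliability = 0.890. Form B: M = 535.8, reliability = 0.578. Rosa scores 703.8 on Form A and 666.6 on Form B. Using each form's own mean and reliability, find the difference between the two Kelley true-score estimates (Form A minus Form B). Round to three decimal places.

T̂_A = 0.890(703.8) + 0.110(511.4) = 682.63600
T̂_B = 0.578(666.6) + 0.422(535.8) = 611.40240
T̂_A − T̂_B = 71.23360

71.234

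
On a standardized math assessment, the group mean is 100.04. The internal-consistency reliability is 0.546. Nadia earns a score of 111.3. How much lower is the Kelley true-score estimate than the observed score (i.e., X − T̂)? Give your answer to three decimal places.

5.112

T̂ = ρX + (1 − ρ)μ
  = 0.546 × 111.3 + 0.454 × 100.04
  = 60.7698 + 45.41816
  = 106.18796
  ≈ 106.1880
X − T̂ = 111.3 − 106.1880 = 5.1120 → 5.112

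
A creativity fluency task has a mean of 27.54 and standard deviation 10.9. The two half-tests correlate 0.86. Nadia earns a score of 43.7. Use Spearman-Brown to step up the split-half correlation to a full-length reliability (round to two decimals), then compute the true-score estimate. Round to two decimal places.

Spearman-Brown: ρ = 2r/(1 + r) = 2(0.86)/(1 + 0.86) = 1.720/1.86 = 0.9247 → 0.92
Weight the observed score by reliability and the mean by (1 − reliability): T̂ = 0.92·43.7 + 0.08·27.54 = 40.204 + 2.2032 = 42.407.

42.41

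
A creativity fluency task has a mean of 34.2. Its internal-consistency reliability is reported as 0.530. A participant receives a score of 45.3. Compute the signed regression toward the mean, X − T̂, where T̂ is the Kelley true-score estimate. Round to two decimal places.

5.22

Regress the observed score toward the mean by the unreliability: T̂ = 0.530·45.3 + 0.470·34.2 = 24.0090 + 16.0740 = 40.0830.
X − T̂ = 45.3 − 40.083 = 5.217 → 5.22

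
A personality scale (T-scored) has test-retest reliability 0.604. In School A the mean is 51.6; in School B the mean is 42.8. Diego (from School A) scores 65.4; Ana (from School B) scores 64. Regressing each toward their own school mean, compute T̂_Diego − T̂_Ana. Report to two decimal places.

4.33

T̂_Diego = 0.604(65.4) + 0.396(51.6) = 59.9352
T̂_Ana = 0.604(64) + 0.396(42.8) = 55.6048
Difference = 59.9352 − 55.6048 = 4.3304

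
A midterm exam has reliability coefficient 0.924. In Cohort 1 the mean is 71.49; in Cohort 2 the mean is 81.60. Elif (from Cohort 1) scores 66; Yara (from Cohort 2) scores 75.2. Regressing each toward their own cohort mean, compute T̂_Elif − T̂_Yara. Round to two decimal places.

T̂_Elif = 0.924(66) + 0.076(71.49) = 66.4172
T̂_Yara = 0.924(75.2) + 0.076(81.60) = 75.6864
Difference = 66.4172 − 75.6864 = -9.2692

-9.27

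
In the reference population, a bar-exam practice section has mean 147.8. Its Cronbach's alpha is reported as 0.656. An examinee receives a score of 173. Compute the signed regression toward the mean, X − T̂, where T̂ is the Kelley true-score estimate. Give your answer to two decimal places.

T̂ = ρX + (1 − ρ)μ
  = 0.656 × 173 + 0.344 × 147.8
  = 113.488 + 50.8432
  = 164.3312
  ≈ 164.331
X − T̂ = 173 − 164.331 = 8.669 → 8.67

8.67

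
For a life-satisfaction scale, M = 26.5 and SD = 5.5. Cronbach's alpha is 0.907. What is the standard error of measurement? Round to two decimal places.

SEM = SD · √(1 − ρ) = 5.5 × √0.093 = 5.5 × 0.3050 = 1.677

1.68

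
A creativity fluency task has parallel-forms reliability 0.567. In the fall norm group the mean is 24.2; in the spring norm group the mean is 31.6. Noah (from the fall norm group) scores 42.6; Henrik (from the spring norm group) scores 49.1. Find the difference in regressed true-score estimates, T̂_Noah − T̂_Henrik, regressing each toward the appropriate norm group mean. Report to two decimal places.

T̂_Noah = 0.567(42.6) + 0.433(24.2) = 34.6328
T̂_Henrik = 0.567(49.1) + 0.433(31.6) = 41.5225
Difference = 34.6328 − 41.5225 = -6.8897

-6.89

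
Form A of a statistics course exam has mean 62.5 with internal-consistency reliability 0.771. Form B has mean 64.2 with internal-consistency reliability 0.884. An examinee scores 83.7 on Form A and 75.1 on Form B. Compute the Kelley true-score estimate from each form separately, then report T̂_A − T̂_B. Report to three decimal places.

T̂_A = 0.771(83.7) + 0.229(62.5) = 78.84520
T̂_B = 0.884(75.1) + 0.116(64.2) = 73.83560
T̂_A − T̂_B = 5.00960

5.010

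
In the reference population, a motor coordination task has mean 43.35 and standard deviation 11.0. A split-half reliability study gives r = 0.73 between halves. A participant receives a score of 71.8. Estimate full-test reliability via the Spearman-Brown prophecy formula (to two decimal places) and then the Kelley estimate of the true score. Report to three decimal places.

Spearman-Brown: ρ = 2r/(1 + r) = 2(0.73)/(1 + 0.73) = 1.460/1.73 = 0.8439 → 0.84
Kelley's formula gives T̂ = 0.84·71.8 + 0.16·43.35 = 60.312 + 6.9360 = 67.2480.

67.248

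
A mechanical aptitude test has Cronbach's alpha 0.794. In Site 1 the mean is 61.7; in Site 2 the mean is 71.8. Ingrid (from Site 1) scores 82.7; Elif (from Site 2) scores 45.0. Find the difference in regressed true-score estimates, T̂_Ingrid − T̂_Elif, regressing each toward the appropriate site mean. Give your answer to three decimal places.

T̂_Ingrid = 0.794(82.7) + 0.206(61.7) = 78.37400
T̂_Elif = 0.794(45.0) + 0.206(71.8) = 50.52080
Difference = 78.37400 − 50.52080 = 27.85320

27.853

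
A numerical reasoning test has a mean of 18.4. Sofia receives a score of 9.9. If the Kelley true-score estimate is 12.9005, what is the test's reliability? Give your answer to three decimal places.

0.647

T̂ = ρX + (1 − ρ)μ  ⇒  T̂ − μ = ρ(X − μ)
ρ = (T̂ − μ)/(X − μ) = (12.9005 − 18.4) / (9.9 − 18.4) = -5.4995 / -8.5 = 0.64700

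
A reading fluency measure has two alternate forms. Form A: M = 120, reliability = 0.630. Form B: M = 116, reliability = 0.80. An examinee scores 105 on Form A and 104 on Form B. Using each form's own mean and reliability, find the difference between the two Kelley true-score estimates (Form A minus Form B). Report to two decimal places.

4.15

T̂_A = 0.630(105) + 0.370(120) = 110.5500
T̂_B = 0.80(104) + 0.20(116) = 106.4000
T̂_A − T̂_B = 4.1500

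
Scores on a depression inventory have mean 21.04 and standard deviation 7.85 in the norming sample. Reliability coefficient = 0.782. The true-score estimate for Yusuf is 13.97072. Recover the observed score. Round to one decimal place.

12.0

T̂ = ρX + (1 − ρ)μ  ⇒  X = (T̂ − (1 − ρ)μ) / ρ
X = (13.97072 − 0.218 × 21.04) / 0.782 = (13.97072 − 4.58672) / 0.782 = 9.38400 / 0.782 = 12.000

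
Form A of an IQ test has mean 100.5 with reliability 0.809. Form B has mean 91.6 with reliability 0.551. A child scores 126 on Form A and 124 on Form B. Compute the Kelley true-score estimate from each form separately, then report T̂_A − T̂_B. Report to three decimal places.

11.677

T̂_A = 0.809(126) + 0.191(100.5) = 121.12950
T̂_B = 0.551(124) + 0.449(91.6) = 109.45240
T̂_A − T̂_B = 11.67710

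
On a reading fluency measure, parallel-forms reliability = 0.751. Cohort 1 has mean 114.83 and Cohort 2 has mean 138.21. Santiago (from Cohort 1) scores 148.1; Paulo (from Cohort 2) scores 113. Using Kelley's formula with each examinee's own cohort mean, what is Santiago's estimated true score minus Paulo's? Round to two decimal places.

20.54

T̂_Santiago = 0.751(148.1) + 0.249(114.83) = 139.8158
T̂_Paulo = 0.751(113) + 0.249(138.21) = 119.2773
Difference = 139.8158 − 119.2773 = 20.5385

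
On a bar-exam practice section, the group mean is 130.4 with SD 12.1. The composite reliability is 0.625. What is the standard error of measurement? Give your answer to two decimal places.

SEM = SD · √(1 − ρ) = 12.1 × √0.375 = 12.1 × 0.6124 = 7.410

7.41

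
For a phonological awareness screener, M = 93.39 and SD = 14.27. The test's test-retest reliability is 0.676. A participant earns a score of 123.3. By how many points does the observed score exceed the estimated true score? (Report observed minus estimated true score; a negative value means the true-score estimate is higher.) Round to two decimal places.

T̂ = 0.676(123.3) + 0.324(93.39) = 83.3508 + 30.25836 = 113.6092 → 113.609
X − T̂ = 123.3 − 113.609 = 9.691 → 9.69

9.69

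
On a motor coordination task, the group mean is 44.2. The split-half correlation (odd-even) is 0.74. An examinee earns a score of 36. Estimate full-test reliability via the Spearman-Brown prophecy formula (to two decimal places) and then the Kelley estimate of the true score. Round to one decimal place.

37.2

Spearman-Brown: ρ = 2r/(1 + r) = 2(0.74)/(1 + 0.74) = 1.480/1.74 = 0.8506 → 0.85
T̂ = 0.85(36) + 0.15(44.2) = 30.60 + 6.630 = 37.23 → 37.2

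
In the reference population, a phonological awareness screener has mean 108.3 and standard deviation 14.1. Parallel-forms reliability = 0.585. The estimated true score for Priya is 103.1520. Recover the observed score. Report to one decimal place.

99.5

T̂ = ρX + (1 − ρ)μ  ⇒  X = (T̂ − (1 − ρ)μ) / ρ
X = (103.1520 − 0.415 × 108.3) / 0.585 = (103.1520 − 44.9445) / 0.585 = 58.2075 / 0.585 = 99.500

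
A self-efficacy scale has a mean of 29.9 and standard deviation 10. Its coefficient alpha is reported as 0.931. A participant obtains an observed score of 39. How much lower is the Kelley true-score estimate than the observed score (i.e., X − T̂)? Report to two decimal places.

0.63

T̂ = 0.931(39) + 0.069(29.9) = 36.309 + 2.0631 = 38.3721 → 38.372
X − T̂ = 39 − 38.372 = 0.628 → 0.63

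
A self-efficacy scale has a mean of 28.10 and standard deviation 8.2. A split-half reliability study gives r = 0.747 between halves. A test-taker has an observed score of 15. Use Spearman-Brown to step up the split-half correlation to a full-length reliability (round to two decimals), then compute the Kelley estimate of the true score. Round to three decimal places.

Spearman-Brown: ρ = 2r/(1 + r) = 2(0.747)/(1 + 0.747) = 1.4940/1.747 = 0.8552 → 0.86
Regress the observed score toward the mean by the unreliability: T̂ = 0.86·15 + 0.14·28.10 = 12.90 + 3.9340 = 16.8340.

16.834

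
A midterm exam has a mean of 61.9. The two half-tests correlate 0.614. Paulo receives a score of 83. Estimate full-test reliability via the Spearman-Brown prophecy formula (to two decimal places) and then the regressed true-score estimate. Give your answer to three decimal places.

Spearman-Brown: ρ = 2r/(1 + r) = 2(0.614)/(1 + 0.614) = 1.2280/1.614 = 0.7608 → 0.76
T̂ = ρX + (1 − ρ)μ
  = 0.76 × 83 + 0.24 × 61.9
  = 63.08 + 14.856
  = 77.9360
  ≈ 77.936

77.936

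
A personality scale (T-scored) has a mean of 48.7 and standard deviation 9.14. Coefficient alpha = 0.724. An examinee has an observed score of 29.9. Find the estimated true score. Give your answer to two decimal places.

T̂ = ρX + (1 − ρ)μ
  = 0.724 × 29.9 + 0.276 × 48.7
  = 21.6476 + 13.4412
  = 35.089
  ≈ 35.09

35.09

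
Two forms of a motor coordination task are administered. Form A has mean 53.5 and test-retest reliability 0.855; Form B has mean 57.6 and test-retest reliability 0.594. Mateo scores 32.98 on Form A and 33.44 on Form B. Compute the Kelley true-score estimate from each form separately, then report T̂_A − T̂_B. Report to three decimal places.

T̂_A = 0.855(32.98) + 0.145(53.5) = 35.95540
T̂_B = 0.594(33.44) + 0.406(57.6) = 43.24896
T̂_A − T̂_B = -7.29356

-7.294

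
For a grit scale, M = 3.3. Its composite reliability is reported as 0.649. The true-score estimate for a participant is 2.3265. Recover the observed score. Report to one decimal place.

1.8

T̂ = ρX + (1 − ρ)μ  ⇒  X = (T̂ − (1 − ρ)μ) / ρ
X = (2.3265 − 0.351 × 3.3) / 0.649 = (2.3265 − 1.1583) / 0.649 = 1.1682 / 0.649 = 1.800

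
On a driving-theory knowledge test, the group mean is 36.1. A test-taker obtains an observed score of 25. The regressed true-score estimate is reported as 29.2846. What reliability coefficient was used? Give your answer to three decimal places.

T̂ = ρX + (1 − ρ)μ  ⇒  T̂ − μ = ρ(X − μ)
ρ = (T̂ − μ)/(X − μ) = (29.2846 − 36.1) / (25 − 36.1) = -6.8154 / -11.1 = 0.61400

0.614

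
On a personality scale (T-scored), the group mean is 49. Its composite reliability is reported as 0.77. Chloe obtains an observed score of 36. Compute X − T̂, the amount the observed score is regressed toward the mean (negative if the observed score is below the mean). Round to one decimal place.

-3.0

Weight the observed score by reliability and the mean by (1 − reliability): T̂ = 0.77·36 + 0.23·49 = 27.72 + 11.27 = 38.990.
X − T̂ = 36 − 38.99 = -2.99 → -3.0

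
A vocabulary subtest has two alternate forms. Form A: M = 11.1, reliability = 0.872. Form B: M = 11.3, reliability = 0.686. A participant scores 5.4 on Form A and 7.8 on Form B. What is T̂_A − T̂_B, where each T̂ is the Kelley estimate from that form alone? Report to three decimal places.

-2.769

T̂_A = 0.872(5.4) + 0.128(11.1) = 6.12960
T̂_B = 0.686(7.8) + 0.314(11.3) = 8.89900
T̂_A − T̂_B = -2.76940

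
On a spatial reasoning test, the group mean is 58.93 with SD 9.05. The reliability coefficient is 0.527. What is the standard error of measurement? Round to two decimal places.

6.22

SEM = SD · √(1 − ρ) = 9.05 × √0.473 = 9.05 × 0.6877 = 6.224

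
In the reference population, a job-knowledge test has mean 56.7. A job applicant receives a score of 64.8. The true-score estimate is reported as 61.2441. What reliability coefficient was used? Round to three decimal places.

T̂ = ρX + (1 − ρ)μ  ⇒  T̂ − μ = ρ(X − μ)
ρ = (T̂ − μ)/(X − μ) = (61.2441 − 56.7) / (64.8 − 56.7) = 4.5441 / 8.1 = 0.56100

0.561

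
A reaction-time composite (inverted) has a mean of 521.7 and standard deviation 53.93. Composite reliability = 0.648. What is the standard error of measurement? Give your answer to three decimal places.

SEM = SD · √(1 − ρ) = 53.93 × √0.352 = 53.93 × 0.5933 = 31.9964

31.996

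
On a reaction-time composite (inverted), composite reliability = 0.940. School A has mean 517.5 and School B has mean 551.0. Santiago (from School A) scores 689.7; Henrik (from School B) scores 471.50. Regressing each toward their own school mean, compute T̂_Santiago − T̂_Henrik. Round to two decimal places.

T̂_Santiago = 0.940(689.7) + 0.060(517.5) = 679.3680
T̂_Henrik = 0.940(471.50) + 0.060(551.0) = 476.2700
Difference = 679.3680 − 476.2700 = 203.0980

203.10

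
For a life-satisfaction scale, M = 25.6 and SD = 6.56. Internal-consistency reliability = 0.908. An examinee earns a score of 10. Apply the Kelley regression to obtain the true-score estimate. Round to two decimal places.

T̂ = ρX + (1 − ρ)μ
  = 0.908 × 10 + 0.092 × 25.6
  = 9.080 + 2.3552
  = 11.435
  ≈ 11.44

11.44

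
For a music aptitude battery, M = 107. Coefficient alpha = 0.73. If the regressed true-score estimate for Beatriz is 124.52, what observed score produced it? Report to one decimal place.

T̂ = ρX + (1 − ρ)μ  ⇒  X = (T̂ − (1 − ρ)μ) / ρ
X = (124.52 − 0.27 × 107) / 0.73 = (124.52 − 28.89) / 0.73 = 95.63 / 0.73 = 131.000

131.0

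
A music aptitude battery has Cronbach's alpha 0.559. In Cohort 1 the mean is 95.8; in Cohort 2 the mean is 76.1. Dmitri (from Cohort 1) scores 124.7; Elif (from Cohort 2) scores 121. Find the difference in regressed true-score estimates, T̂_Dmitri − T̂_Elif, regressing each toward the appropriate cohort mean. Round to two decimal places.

T̂_Dmitri = 0.559(124.7) + 0.441(95.8) = 111.9551
T̂_Elif = 0.559(121) + 0.441(76.1) = 101.1991
Difference = 111.9551 − 101.1991 = 10.7560

10.76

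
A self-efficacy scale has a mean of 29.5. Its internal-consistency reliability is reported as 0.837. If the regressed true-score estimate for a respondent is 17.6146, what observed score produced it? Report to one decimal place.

T̂ = ρX + (1 − ρ)μ  ⇒  X = (T̂ − (1 − ρ)μ) / ρ
X = (17.6146 − 0.163 × 29.5) / 0.837 = (17.6146 − 4.8085) / 0.837 = 12.8061 / 0.837 = 15.300

15.3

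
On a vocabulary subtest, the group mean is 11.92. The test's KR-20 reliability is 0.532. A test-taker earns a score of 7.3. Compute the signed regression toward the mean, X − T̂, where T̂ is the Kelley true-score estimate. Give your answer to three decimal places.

T̂ = ρX + (1 − ρ)μ
  = 0.532 × 7.3 + 0.468 × 11.92
  = 3.8836 + 5.57856
  = 9.46216
  ≈ 9.4622
X − T̂ = 7.3 − 9.4622 = -2.1622 → -2.162

-2.162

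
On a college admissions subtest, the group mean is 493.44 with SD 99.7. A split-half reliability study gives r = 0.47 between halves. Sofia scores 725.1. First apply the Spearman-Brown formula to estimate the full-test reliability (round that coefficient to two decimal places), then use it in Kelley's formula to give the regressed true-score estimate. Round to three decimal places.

Spearman-Brown: ρ = 2r/(1 + r) = 2(0.47)/(1 + 0.47) = 0.940/1.47 = 0.6395 → 0.64
T̂ = 0.64(725.1) + 0.36(493.44) = 464.064 + 177.6384 = 641.7024 → 641.702

641.702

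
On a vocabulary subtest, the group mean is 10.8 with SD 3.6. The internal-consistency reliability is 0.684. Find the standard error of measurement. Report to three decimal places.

SEM = SD · √(1 − ρ) = 3.6 × √0.316 = 3.6 × 0.5621 = 2.0237

2.024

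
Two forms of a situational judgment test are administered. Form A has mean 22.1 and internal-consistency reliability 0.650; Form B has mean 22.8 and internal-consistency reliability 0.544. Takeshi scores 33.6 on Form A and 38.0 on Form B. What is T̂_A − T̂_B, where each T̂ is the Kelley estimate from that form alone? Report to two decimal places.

-1.49

T̂_A = 0.650(33.6) + 0.350(22.1) = 29.5750
T̂_B = 0.544(38.0) + 0.456(22.8) = 31.0688
T̂_A − T̂_B = -1.4938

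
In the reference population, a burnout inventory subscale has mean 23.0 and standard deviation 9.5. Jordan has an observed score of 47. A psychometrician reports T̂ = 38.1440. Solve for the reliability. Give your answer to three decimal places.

T̂ = ρX + (1 − ρ)μ  ⇒  T̂ − μ = ρ(X − μ)
ρ = (T̂ − μ)/(X − μ) = (38.1440 − 23.0) / (47 − 23.0) = 15.1440 / 24.0 = 0.63100

0.631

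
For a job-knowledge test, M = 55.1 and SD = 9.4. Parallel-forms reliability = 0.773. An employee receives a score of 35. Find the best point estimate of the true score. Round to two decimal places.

T̂ = 0.773(35) + 0.227(55.1) = 27.055 + 12.5077 = 39.563 → 39.56

39.56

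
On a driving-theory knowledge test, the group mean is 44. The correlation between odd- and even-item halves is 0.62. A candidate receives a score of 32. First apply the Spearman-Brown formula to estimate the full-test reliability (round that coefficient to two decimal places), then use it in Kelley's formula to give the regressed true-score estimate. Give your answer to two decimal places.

34.76

Spearman-Brown: ρ = 2r/(1 + r) = 2(0.62)/(1 + 0.62) = 1.240/1.62 = 0.7654 → 0.77
T̂ = 0.77(32) + 0.23(44) = 24.64 + 10.12 = 34.760 → 34.76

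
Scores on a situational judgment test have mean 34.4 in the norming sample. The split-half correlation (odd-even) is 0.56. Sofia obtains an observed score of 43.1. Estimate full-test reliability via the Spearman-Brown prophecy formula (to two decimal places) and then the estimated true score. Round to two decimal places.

Spearman-Brown: ρ = 2r/(1 + r) = 2(0.56)/(1 + 0.56) = 1.120/1.56 = 0.7179 → 0.72
T̂ = ρX + (1 − ρ)μ
  = 0.72 × 43.1 + 0.28 × 34.4
  = 31.032 + 9.632
  = 40.664
  ≈ 40.66

40.66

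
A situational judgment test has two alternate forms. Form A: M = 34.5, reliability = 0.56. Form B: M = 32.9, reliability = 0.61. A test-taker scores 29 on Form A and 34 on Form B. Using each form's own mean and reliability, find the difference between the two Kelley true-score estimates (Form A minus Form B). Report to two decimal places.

-2.15

T̂_A = 0.56(29) + 0.44(34.5) = 31.4200
T̂_B = 0.61(34) + 0.39(32.9) = 33.5710
T̂_A − T̂_B = -2.1510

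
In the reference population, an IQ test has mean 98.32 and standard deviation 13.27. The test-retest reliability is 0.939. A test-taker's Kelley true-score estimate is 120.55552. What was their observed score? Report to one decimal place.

122.0

T̂ = ρX + (1 − ρ)μ  ⇒  X = (T̂ − (1 − ρ)μ) / ρ
X = (120.55552 − 0.061 × 98.32) / 0.939 = (120.55552 − 5.99752) / 0.939 = 114.55800 / 0.939 = 122.000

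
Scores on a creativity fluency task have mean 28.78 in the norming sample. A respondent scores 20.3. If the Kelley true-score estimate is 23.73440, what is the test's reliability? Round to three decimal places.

0.595

T̂ = ρX + (1 − ρ)μ  ⇒  T̂ − μ = ρ(X − μ)
ρ = (T̂ − μ)/(X − μ) = (23.73440 − 28.78) / (20.3 − 28.78) = -5.04560 / -8.48 = 0.59500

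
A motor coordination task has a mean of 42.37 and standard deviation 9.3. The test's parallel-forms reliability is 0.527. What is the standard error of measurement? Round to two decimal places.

SEM = SD · √(1 − ρ) = 9.3 × √0.473 = 9.3 × 0.6877 = 6.396

6.40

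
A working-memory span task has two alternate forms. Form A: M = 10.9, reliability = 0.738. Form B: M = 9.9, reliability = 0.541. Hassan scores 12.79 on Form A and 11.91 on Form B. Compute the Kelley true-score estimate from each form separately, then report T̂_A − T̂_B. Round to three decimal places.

T̂_A = 0.738(12.79) + 0.262(10.9) = 12.29482
T̂_B = 0.541(11.91) + 0.459(9.9) = 10.98741
T̂_A − T̂_B = 1.30741

1.307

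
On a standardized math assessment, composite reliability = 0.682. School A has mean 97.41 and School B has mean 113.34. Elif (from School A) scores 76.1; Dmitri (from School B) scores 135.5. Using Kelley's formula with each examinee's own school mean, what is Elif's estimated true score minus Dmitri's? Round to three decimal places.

-45.577

T̂_Elif = 0.682(76.1) + 0.318(97.41) = 82.87658
T̂_Dmitri = 0.682(135.5) + 0.318(113.34) = 128.45312
Difference = 82.87658 − 128.45312 = -45.57654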